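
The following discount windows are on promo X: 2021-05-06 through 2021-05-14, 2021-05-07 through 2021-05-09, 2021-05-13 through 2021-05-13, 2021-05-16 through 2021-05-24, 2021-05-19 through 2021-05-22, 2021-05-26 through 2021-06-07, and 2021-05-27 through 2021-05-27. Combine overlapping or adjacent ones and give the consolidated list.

2021-05-07 through 2021-05-09 overlaps/touches 2021-05-06 through 2021-05-14 → extend to 2021-05-06 through 2021-05-14.
2021-05-13 through 2021-05-13 overlaps/touches 2021-05-06 through 2021-05-14 → extend to 2021-05-06 through 2021-05-14.
2021-05-16 through 2021-05-24 is disjoint → start new block.
2021-05-19 through 2021-05-22 overlaps/touches 2021-05-16 through 2021-05-24 → extend to 2021-05-16 through 2021-05-24.
2021-05-26 through 2021-06-07 is disjoint → start new block.
2021-05-27 through 2021-05-27 overlaps/touches 2021-05-26 through 2021-06-07 → extend to 2021-05-26 through 2021-06-07.

2021-05-06 through 2021-05-14, 2021-05-16 through 2021-05-24, 2021-05-26 through 2021-06-07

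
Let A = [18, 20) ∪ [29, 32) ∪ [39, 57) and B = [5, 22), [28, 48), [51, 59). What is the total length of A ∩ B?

20

A ∩ B = [18, 20), [29, 32), [39, 48), [51, 57).
Total: 2 + 3 + 9 + 6 = 20.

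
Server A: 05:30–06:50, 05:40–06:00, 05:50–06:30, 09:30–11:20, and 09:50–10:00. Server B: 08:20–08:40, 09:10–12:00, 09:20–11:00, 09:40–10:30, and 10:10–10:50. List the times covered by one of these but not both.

A, merged: 05:30–06:50, 09:30–11:20.
B, merged: 08:20–08:40, 09:10–12:00.
Only in the first: 05:30–06:50.
Only in the second: 08:20–08:40, 09:10–09:30, 11:20–12:00.
Together these are the periods covered by exactly one.

05:30–06:50, 08:20–08:40, 09:10–09:30, 11:20–12:00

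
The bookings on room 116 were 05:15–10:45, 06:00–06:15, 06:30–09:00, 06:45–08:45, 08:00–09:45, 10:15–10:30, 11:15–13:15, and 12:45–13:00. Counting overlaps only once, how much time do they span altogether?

7 h 30 min

Merged: 05:15–10:45, 11:15–13:15.
Lengths: 5 h 30 min + 2 h = 7 h 30 min.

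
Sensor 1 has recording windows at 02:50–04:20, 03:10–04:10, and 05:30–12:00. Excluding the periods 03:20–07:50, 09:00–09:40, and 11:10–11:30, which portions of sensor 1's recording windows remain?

A, merged: 02:50-04:20, 05:30-12:00.
02:50-04:20 minus B → 02:50-03:20.
05:30-12:00 minus B → 07:50-09:00, 09:40-11:10, 11:30-12:00.

02:50-03:20, 07:50-09:00, 09:40-11:10, 11:30-12:00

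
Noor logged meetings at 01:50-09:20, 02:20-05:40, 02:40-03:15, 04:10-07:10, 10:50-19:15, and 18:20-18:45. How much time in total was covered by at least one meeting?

15 h 55 min

Merged: 01:50–09:20, 10:50–19:15.
Lengths: 7 h 30 min + 8 h 25 min = 15 h 55 min.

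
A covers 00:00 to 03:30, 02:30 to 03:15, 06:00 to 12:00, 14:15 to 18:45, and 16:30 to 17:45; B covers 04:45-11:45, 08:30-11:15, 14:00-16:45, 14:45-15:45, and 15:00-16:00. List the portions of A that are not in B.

A, merged: 00:00-03:30, 06:00-12:00, 14:15-18:45.
B, merged: 04:45-11:45, 14:00-16:45.
00:00-03:30: no B overlap → unchanged.
06:00-12:00 minus B → 11:45-12:00.
14:15-18:45 minus B → 16:45-18:45.

00:00-03:30, 11:45-12:00, 16:45-18:45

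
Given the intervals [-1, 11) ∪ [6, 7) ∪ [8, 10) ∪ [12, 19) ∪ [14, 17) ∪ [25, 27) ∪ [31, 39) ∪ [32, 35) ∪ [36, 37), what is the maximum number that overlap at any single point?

At 6, 2 of the intervals are simultaneously active.
No point has more.

2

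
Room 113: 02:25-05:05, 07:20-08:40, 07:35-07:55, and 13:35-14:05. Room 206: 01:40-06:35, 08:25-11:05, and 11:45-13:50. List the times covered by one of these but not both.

01:40-02:25, 05:05-06:35, 07:20-08:25, 08:40-11:05, 11:45-13:35, 13:50-14:05

Merge the first list: 02:25-05:05, 07:20-08:40, 13:35-14:05.
A but not B: 07:20-08:25, 13:50-14:05.
B but not A: 01:40-02:25, 05:05-06:35, 08:40-11:05, 11:45-13:35.
Combining gives A △ B.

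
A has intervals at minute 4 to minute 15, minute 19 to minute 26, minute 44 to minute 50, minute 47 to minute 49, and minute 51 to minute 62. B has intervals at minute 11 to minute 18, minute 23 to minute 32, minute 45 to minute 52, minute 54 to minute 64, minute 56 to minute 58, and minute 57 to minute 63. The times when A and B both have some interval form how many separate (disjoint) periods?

A, merged: minute 4 to minute 15, minute 19 to minute 26, minute 44 to minute 50, minute 51 to minute 62.
B, merged: minute 11 to minute 18, minute 23 to minute 32, minute 45 to minute 52, minute 54 to minute 64.
A ∩ B = minute 11 to minute 15, minute 23 to minute 26, minute 45 to minute 50, minute 51 to minute 52, minute 54 to minute 62.
That is 5 disjoint pieces.

5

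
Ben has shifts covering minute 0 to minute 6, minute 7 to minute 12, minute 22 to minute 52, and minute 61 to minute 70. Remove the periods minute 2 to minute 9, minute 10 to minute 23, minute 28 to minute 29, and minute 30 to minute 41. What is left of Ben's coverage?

minute 0 to minute 6 with B removed leaves minute 0 to minute 2.
minute 7 to minute 12 with B removed leaves minute 9 to minute 10.
minute 22 to minute 52 with B removed leaves minute 23 to minute 28, minute 29 to minute 30, minute 41 to minute 52.
minute 61 to minute 70 is untouched.

minute 0 to minute 2, minute 9 to minute 10, minute 23 to minute 28, minute 29 to minute 30, minute 41 to minute 52, minute 61 to minute 70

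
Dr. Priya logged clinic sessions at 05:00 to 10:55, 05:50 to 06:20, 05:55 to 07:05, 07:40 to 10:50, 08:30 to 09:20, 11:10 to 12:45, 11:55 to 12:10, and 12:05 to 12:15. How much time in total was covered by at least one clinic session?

7 h 30 min

Merged: 05:00-10:55, 11:10-12:45.
Lengths: 5 h 55 min + 1 h 35 min = 7 h 30 min.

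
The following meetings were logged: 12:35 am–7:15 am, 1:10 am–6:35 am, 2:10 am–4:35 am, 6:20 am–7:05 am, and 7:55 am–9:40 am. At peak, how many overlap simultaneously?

3

Walk the sorted start/end points keeping a running depth.
The depth first hits 3 at 2:10 am.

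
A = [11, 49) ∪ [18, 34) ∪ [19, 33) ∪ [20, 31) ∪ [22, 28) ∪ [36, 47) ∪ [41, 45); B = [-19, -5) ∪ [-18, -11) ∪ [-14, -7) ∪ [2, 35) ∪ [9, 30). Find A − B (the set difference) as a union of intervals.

[35, 49)

A, merged: [11, 49).
B, merged: [-19, -5), [2, 35).
[11, 49) with B removed leaves [35, 49).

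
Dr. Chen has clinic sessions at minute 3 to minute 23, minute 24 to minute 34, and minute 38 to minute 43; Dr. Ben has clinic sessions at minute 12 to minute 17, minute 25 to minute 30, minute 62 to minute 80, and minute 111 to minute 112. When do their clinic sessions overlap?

minute 3 to minute 23 overlaps B on minute 12 to minute 17.
minute 24 to minute 34 overlaps B on minute 25 to minute 30.
minute 38 to minute 43 falls entirely outside B.

minute 12 to minute 17, minute 25 to minute 30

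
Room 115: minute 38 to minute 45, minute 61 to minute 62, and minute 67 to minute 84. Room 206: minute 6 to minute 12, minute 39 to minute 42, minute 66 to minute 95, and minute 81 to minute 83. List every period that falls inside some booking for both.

minute 39 to minute 42, minute 67 to minute 84

Merge the second list: minute 6 to minute 12, minute 39 to minute 42, minute 66 to minute 95.
minute 38 to minute 45 ∩ B → minute 39 to minute 42.
minute 61 to minute 62 meets no B interval.
minute 67 to minute 84 ∩ B → minute 67 to minute 84.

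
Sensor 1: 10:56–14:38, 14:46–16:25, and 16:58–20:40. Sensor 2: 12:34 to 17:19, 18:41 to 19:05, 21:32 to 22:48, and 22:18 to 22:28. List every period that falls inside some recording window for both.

12:34-14:38, 14:46-16:25, 16:58-17:19, 18:41-19:05

Second set merges to 12:34-17:19, 18:41-19:05, 21:32-22:48.
10:56-14:38 ∩ B → 12:34-14:38.
14:46-16:25 ∩ B → 14:46-16:25.
16:58-20:40 ∩ B → 16:58-17:19, 18:41-19:05.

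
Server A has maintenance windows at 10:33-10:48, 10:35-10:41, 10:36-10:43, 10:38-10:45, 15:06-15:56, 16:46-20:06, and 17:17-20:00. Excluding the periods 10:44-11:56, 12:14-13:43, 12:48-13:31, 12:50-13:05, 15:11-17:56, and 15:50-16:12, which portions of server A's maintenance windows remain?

A, merged: 10:33–10:48, 15:06–15:56, 16:46–20:06.
B, merged: 10:44–11:56, 12:14–13:43, 15:11–17:56.
10:33–10:48 \ B = 10:33–10:44.
15:06–15:56 \ B = 15:06–15:11.
16:46–20:06 \ B = 17:56–20:06.

10:33–10:44, 15:06–15:11, 17:56–20:06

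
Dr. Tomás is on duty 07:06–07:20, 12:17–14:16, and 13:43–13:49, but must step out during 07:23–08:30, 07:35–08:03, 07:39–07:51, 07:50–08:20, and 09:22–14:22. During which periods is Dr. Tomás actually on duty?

First set merges to 07:06–07:20, 12:17–14:16.
Second set merges to 07:23–08:30, 09:22–14:22.
07:06–07:20 is untouched.
12:17–14:16 lies entirely inside B → drops out.

07:06–07:20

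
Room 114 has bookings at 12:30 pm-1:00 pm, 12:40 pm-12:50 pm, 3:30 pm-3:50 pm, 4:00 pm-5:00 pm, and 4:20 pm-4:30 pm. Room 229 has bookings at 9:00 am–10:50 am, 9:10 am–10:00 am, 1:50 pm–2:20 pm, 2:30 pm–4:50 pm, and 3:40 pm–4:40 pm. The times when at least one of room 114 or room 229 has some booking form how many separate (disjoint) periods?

4

A, merged: 12:30 pm–1:00 pm, 3:30 pm–3:50 pm, 4:00 pm–5:00 pm.
B, merged: 9:00 am–10:50 am, 1:50 pm–2:20 pm, 2:30 pm–4:50 pm.
A ∪ B = 9:00 am–10:50 am, 12:30 pm–1:00 pm, 1:50 pm–2:20 pm, 2:30 pm–5:00 pm.
That is 4 disjoint pieces.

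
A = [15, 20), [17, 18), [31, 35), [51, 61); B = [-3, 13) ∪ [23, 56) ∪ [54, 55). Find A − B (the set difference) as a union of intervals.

[15, 20) ∪ [56, 61)

Merge the first list: [15, 20), [31, 35), [51, 61).
Merge the second list: [-3, 13), [23, 56).
[15, 20) is untouched.
[31, 35) lies entirely inside B → drops out.
[51, 61) with B removed leaves [56, 61).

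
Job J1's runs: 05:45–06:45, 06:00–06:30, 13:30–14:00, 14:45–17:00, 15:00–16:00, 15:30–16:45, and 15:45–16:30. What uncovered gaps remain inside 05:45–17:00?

After merging, the occupied span is 05:45–06:45, 13:30–14:00, 14:45–17:00.
Gaps within 05:45–17:00: 06:45–13:30, 14:00–14:45.

06:45–13:30, 14:00–14:45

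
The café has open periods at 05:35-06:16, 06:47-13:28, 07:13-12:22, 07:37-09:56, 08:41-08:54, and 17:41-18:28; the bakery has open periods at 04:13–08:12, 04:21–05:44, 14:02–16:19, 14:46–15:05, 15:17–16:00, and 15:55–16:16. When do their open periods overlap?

First set merges to 05:35–06:16, 06:47–13:28, 17:41–18:28.
Second set merges to 04:13–08:12, 14:02–16:19.
05:35–06:16 overlaps B on 05:35–06:16.
06:47–13:28 overlaps B on 06:47–08:12.
17:41–18:28 falls entirely outside B.

05:35–06:16, 06:47–08:12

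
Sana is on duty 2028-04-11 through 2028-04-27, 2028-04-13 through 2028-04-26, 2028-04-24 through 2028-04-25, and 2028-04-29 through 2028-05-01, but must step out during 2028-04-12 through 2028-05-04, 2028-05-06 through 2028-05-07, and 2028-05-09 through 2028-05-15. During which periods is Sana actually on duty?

2028-04-11 through 2028-04-11

A, merged: 2028-04-11 through 2028-04-27, 2028-04-29 through 2028-05-01.
2028-04-11 through 2028-04-27 \ B = 2028-04-11 through 2028-04-11.
2028-04-29 through 2028-05-01: entirely removed.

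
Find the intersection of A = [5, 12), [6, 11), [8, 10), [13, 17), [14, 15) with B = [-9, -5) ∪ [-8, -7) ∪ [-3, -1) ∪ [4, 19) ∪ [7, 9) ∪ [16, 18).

[5, 12) ∪ [13, 17)

Merge the first list: [5, 12), [13, 17).
Merge the second list: [-9, -5), [-3, -1), [4, 19).
[5, 12) ∩ B → [5, 12).
[13, 17) ∩ B → [13, 17).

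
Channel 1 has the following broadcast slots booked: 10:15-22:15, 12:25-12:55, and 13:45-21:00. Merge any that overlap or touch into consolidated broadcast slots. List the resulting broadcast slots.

12:25-12:55 overlaps/touches 10:15-22:15 → extend to 10:15-22:15.
13:45-21:00 overlaps/touches 10:15-22:15 → extend to 10:15-22:15.

10:15-22:15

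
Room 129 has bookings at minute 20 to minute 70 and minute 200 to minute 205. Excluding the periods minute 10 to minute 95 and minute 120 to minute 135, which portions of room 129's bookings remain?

minute 20 to minute 70 lies entirely inside B → drops out.
minute 200 to minute 205 is untouched.

minute 200 to minute 205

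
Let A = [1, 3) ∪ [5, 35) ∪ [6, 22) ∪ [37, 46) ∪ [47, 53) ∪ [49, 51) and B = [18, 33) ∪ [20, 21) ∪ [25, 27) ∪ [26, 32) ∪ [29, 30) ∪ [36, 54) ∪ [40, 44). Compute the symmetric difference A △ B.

[1, 3) ∪ [5, 18) ∪ [33, 35) ∪ [36, 37) ∪ [46, 47) ∪ [53, 54)

First set merges to [1, 3), [5, 35), [37, 46), [47, 53).
Second set merges to [18, 33), [36, 54).
Only in the first: [1, 3), [5, 18), [33, 35).
Only in the second: [36, 37), [46, 47), [53, 54).
Together these are the periods covered by exactly one.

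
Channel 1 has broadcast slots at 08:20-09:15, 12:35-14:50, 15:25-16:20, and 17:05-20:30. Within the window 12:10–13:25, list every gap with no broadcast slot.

The merged coverage is 08:20-09:15, 12:35-14:50, 15:25-16:20, 17:05-20:30.
Complement within 12:10-13:25: 12:10-12:35.

12:10-12:35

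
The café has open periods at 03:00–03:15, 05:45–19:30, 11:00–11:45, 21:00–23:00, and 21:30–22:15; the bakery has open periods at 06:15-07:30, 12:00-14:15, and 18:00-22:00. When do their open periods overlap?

Merge the first list: 03:00–03:15, 05:45–19:30, 21:00–23:00.
03:00–03:15 falls entirely outside B.
05:45–19:30 overlaps B on 06:15–07:30, 12:00–14:15, 18:00–19:30.
21:00–23:00 overlaps B on 21:00–22:00.

06:15–07:30, 12:00–14:15, 18:00–19:30, 21:00–22:00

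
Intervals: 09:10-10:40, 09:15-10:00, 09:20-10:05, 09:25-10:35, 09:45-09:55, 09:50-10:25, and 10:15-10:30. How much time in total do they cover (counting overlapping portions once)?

Merged: 09:10–10:40.
Length: 1 h 30 min.

1 h 30 min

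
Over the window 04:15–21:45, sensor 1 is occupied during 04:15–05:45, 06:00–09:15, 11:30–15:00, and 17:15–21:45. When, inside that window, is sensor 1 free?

05:45-06:00, 09:15-11:30, 15:00-17:15

Covered (merged): 04:15-05:45, 06:00-09:15, 11:30-15:00, 17:15-21:45.
Uncovered inside 04:15-21:45: 05:45-06:00, 09:15-11:30, 15:00-17:15.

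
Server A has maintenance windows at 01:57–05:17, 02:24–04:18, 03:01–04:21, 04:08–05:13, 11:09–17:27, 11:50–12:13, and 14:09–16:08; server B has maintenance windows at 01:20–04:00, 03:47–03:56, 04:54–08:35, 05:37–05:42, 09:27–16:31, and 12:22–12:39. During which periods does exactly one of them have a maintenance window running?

01:20–01:57, 04:00–04:54, 05:17–08:35, 09:27–11:09, 16:31–17:27

Merge the first list: 01:57–05:17, 11:09–17:27.
Merge the second list: 01:20–04:00, 04:54–08:35, 09:27–16:31.
Only in the first: 04:00–04:54, 16:31–17:27.
Only in the second: 01:20–01:57, 05:17–08:35, 09:27–11:09.
Together these are the periods covered by exactly one.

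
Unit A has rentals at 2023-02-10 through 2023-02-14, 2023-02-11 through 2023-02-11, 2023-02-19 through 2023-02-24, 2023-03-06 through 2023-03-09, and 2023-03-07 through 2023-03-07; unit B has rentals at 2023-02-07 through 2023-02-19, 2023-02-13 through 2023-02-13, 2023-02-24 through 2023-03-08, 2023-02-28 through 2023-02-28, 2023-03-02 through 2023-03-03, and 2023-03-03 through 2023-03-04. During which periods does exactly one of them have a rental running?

2023-02-07 through 2023-02-09, 2023-02-15 through 2023-02-18, 2023-02-20 through 2023-02-23, 2023-02-25 through 2023-03-05, 2023-03-09 through 2023-03-09

First set merges to 2023-02-10 through 2023-02-14, 2023-02-19 through 2023-02-24, 2023-03-06 through 2023-03-09.
Second set merges to 2023-02-07 through 2023-02-19, 2023-02-24 through 2023-03-08.
Only in the first: 2023-02-20 through 2023-02-23, 2023-03-09 through 2023-03-09.
Only in the second: 2023-02-07 through 2023-02-09, 2023-02-15 through 2023-02-18, 2023-02-25 through 2023-03-05.
Together these are the periods covered by exactly one.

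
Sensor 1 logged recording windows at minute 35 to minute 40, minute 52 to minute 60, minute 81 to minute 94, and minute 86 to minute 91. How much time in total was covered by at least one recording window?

Merged: minute 35 to minute 40, minute 52 to minute 60, minute 81 to minute 94.
Lengths: 5 minutes + 8 minutes + 13 minutes = 26 minutes.

26 minutes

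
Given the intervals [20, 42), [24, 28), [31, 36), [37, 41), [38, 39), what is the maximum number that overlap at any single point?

At 38, 3 of the intervals are simultaneously active.
No point has more.

3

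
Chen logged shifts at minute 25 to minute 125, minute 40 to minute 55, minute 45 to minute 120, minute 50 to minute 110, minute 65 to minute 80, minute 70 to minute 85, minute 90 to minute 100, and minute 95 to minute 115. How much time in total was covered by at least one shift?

Merged: minute 25 to minute 125.
Length: 100 minutes.

100 minutes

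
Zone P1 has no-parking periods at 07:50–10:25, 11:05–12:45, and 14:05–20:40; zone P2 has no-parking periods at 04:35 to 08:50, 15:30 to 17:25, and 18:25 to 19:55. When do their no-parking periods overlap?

07:50-10:25 ∩ B → 07:50-08:50.
11:05-12:45 meets no B interval.
14:05-20:40 ∩ B → 15:30-17:25, 18:25-19:55.

07:50-08:50, 15:30-17:25, 18:25-19:55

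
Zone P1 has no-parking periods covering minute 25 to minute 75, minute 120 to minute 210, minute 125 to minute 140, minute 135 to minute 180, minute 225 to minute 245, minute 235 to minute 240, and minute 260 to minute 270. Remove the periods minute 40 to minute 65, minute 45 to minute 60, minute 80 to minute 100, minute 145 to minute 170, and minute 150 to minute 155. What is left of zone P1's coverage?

Merge the first list: minute 25 to minute 75, minute 120 to minute 210, minute 225 to minute 245, minute 260 to minute 270.
Merge the second list: minute 40 to minute 65, minute 80 to minute 100, minute 145 to minute 170.
minute 25 to minute 75 \ B = minute 25 to minute 40, minute 65 to minute 75.
minute 120 to minute 210 \ B = minute 120 to minute 145, minute 170 to minute 210.
minute 225 to minute 245: nothing removed.
minute 260 to minute 270: nothing removed.

minute 25 to minute 40, minute 65 to minute 75, minute 120 to minute 145, minute 170 to minute 210, minute 225 to minute 245, minute 260 to minute 270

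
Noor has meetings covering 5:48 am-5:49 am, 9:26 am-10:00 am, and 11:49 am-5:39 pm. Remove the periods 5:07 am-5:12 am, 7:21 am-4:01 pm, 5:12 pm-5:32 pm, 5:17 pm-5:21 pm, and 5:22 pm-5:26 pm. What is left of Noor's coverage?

5:48 am-5:49 am, 4:01 pm-5:12 pm, 5:32 pm-5:39 pm

B, merged: 5:07 am-5:12 am, 7:21 am-4:01 pm, 5:12 pm-5:32 pm.
5:48 am-5:49 am is untouched.
9:26 am-10:00 am lies entirely inside B → drops out.
11:49 am-5:39 pm with B removed leaves 4:01 pm-5:12 pm, 5:32 pm-5:39 pm.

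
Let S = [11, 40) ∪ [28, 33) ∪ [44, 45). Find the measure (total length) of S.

Merged: [11, 40), [44, 45).
Lengths: 29 + 1 = 30.

30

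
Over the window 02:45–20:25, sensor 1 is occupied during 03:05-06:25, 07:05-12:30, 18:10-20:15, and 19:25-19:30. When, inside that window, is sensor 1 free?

02:45–03:05, 06:25–07:05, 12:30–18:10, 20:15–20:25

The merged coverage is 03:05–06:25, 07:05–12:30, 18:10–20:15.
Gaps within 02:45–20:25: 02:45–03:05, 06:25–07:05, 12:30–18:10, 20:15–20:25.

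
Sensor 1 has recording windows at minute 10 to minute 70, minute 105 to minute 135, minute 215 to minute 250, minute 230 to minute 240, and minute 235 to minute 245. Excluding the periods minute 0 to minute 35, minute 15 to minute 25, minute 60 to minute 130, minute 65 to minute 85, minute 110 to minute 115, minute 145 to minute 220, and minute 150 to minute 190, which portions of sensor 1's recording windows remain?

First set merges to minute 10 to minute 70, minute 105 to minute 135, minute 215 to minute 250.
Second set merges to minute 0 to minute 35, minute 60 to minute 130, minute 145 to minute 220.
minute 10 to minute 70 with B removed leaves minute 35 to minute 60.
minute 105 to minute 135 with B removed leaves minute 130 to minute 135.
minute 215 to minute 250 with B removed leaves minute 220 to minute 250.

minute 35 to minute 60, minute 130 to minute 135, minute 220 to minute 250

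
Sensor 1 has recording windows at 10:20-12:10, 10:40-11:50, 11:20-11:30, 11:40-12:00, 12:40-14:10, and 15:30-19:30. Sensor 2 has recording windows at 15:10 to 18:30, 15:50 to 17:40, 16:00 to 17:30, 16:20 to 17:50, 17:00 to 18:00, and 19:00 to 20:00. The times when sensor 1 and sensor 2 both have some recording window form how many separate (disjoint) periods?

A, merged: 10:20–12:10, 12:40–14:10, 15:30–19:30.
B, merged: 15:10–18:30, 19:00–20:00.
A ∩ B = 15:30–18:30, 19:00–19:30.
That is 2 disjoint pieces.

2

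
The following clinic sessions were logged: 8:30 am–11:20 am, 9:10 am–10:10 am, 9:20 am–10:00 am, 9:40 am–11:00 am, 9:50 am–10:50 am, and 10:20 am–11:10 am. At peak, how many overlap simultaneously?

Sweep endpoints in order; track running count of active intervals.
Peak of 5 reached at 9:50 am.

5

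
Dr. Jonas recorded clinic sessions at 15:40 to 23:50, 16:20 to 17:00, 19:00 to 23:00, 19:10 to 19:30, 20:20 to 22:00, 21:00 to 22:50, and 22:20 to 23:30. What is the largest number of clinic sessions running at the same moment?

At 21:00, 4 of the intervals are simultaneously active.
No point has more.

4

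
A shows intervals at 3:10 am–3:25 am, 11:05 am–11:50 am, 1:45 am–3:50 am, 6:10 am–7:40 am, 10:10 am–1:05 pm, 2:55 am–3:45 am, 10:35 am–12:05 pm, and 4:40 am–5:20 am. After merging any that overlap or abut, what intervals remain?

1:45 am–3:50 am, 4:40 am–5:20 am, 6:10 am–7:40 am, 10:10 am–1:05 pm

Sort by start: 1:45 am–3:50 am, 2:55 am–3:45 am, 3:10 am–3:25 am, 4:40 am–5:20 am, 6:10 am–7:40 am, 10:10 am–1:05 pm, 10:35 am–12:05 pm, 11:05 am–11:50 am.
2:55 am–3:45 am overlaps/touches 1:45 am–3:50 am → extend to 1:45 am–3:50 am.
3:10 am–3:25 am overlaps/touches 1:45 am–3:50 am → extend to 1:45 am–3:50 am.
4:40 am–5:20 am is disjoint → start new block.
6:10 am–7:40 am is disjoint → start new block.
10:10 am–1:05 pm is disjoint → start new block.
10:35 am–12:05 pm overlaps/touches 10:10 am–1:05 pm → extend to 10:10 am–1:05 pm.
11:05 am–11:50 am overlaps/touches 10:10 am–1:05 pm → extend to 10:10 am–1:05 pm.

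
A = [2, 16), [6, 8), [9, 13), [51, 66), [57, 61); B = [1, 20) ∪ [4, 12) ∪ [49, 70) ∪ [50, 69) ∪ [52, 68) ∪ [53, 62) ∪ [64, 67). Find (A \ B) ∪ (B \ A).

[1, 2) ∪ [16, 20) ∪ [49, 51) ∪ [66, 70)

First set merges to [2, 16), [51, 66).
Second set merges to [1, 20), [49, 70).
A but not B: none.
B but not A: [1, 2), [16, 20), [49, 51), [66, 70).
Combining gives A △ B.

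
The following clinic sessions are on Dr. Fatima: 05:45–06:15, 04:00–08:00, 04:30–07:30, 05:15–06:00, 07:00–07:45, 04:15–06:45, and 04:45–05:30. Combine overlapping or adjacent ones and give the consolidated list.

04:00–08:00

Sort by start: 04:00–08:00, 04:15–06:45, 04:30–07:30, 04:45–05:30, 05:15–06:00, 05:45–06:15, 07:00–07:45.
04:15–06:45 overlaps/touches 04:00–08:00 → extend to 04:00–08:00.
04:30–07:30 overlaps/touches 04:00–08:00 → extend to 04:00–08:00.
04:45–05:30 overlaps/touches 04:00–08:00 → extend to 04:00–08:00.
05:15–06:00 overlaps/touches 04:00–08:00 → extend to 04:00–08:00.
05:45–06:15 overlaps/touches 04:00–08:00 → extend to 04:00–08:00.
07:00–07:45 overlaps/touches 04:00–08:00 → extend to 04:00–08:00.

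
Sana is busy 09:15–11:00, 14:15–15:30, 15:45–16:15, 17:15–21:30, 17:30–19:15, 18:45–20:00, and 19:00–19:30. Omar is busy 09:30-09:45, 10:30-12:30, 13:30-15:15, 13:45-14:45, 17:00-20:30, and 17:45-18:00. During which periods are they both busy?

09:30–09:45, 10:30–11:00, 14:15–15:15, 17:15–20:30

A, merged: 09:15–11:00, 14:15–15:30, 15:45–16:15, 17:15–21:30.
B, merged: 09:30–09:45, 10:30–12:30, 13:30–15:15, 17:00–20:30.
09:15–11:00 meets the second set on 09:30–09:45, 10:30–11:00.
14:15–15:30 meets the second set on 14:15–15:15.
15:45–16:15: no overlap with the second set.
17:15–21:30 meets the second set on 17:15–20:30.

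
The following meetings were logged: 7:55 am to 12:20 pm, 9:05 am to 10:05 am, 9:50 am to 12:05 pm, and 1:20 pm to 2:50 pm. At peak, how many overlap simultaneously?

At 9:50 am, 3 of the intervals are simultaneously active.
No point has more.

3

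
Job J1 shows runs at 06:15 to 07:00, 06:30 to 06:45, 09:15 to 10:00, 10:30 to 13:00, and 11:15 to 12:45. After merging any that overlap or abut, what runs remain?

06:15-07:00, 09:15-10:00, 10:30-13:00

06:30-06:45 overlaps/touches 06:15-07:00 → extend to 06:15-07:00.
09:15-10:00 is disjoint → start new block.
10:30-13:00 is disjoint → start new block.
11:15-12:45 overlaps/touches 10:30-13:00 → extend to 10:30-13:00.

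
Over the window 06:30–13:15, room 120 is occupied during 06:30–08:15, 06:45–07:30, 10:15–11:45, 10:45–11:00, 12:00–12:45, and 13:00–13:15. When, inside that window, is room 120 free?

08:15–10:15, 11:45–12:00, 12:45–13:00

Covered (merged): 06:30–08:15, 10:15–11:45, 12:00–12:45, 13:00–13:15.
Gaps within 06:30–13:15: 08:15–10:15, 11:45–12:00, 12:45–13:00.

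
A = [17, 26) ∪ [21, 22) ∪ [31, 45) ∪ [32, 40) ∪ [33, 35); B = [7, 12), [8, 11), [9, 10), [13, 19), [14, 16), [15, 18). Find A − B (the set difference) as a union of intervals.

A, merged: [17, 26), [31, 45).
B, merged: [7, 12), [13, 19).
[17, 26) minus B → [19, 26).
[31, 45): no B overlap → unchanged.

[19, 26) ∪ [31, 45)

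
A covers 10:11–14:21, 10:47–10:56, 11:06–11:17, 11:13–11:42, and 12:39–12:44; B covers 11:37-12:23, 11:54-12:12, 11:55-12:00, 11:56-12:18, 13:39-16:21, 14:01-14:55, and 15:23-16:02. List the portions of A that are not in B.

Merge the first list: 10:11-14:21.
Merge the second list: 11:37-12:23, 13:39-16:21.
10:11-14:21 minus B → 10:11-11:37, 12:23-13:39.

10:11-11:37, 12:23-13:39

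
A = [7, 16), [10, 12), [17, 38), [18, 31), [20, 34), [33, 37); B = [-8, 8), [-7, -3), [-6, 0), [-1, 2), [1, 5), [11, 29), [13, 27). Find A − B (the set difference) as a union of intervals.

A, merged: [7, 16), [17, 38).
B, merged: [-8, 8), [11, 29).
[7, 16) \ B = [8, 11).
[17, 38) \ B = [29, 38).

[8, 11) ∪ [29, 38)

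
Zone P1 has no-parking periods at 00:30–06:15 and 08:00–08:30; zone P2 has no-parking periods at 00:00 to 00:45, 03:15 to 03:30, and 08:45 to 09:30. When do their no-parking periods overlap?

00:30-00:45, 03:15-03:30

00:30-06:15 meets the second set on 00:30-00:45, 03:15-03:30.
08:00-08:30: no overlap with the second set.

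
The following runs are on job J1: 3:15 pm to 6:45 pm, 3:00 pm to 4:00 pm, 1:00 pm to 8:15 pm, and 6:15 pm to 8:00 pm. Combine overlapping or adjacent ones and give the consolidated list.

1:00 pm–8:15 pm

Sort by start: 1:00 pm–8:15 pm, 3:00 pm–4:00 pm, 3:15 pm–6:45 pm, 6:15 pm–8:00 pm.
3:00 pm–4:00 pm overlaps/touches 1:00 pm–8:15 pm → extend to 1:00 pm–8:15 pm.
3:15 pm–6:45 pm overlaps/touches 1:00 pm–8:15 pm → extend to 1:00 pm–8:15 pm.
6:15 pm–8:00 pm overlaps/touches 1:00 pm–8:15 pm → extend to 1:00 pm–8:15 pm.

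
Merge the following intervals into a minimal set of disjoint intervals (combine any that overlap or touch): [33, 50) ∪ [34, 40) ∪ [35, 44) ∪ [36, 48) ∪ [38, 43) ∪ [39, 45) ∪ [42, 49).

[33, 50)

[34, 40) overlaps/touches [33, 50) → extend to [33, 50).
[35, 44) overlaps/touches [33, 50) → extend to [33, 50).
[36, 48) overlaps/touches [33, 50) → extend to [33, 50).
[38, 43) overlaps/touches [33, 50) → extend to [33, 50).
[39, 45) overlaps/touches [33, 50) → extend to [33, 50).
[42, 49) overlaps/touches [33, 50) → extend to [33, 50).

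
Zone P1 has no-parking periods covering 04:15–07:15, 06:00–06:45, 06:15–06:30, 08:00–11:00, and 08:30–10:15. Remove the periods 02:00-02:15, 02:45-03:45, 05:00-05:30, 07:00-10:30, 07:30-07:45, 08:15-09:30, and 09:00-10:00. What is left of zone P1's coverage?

04:15–05:00, 05:30–07:00, 10:30–11:00

Merge the first list: 04:15–07:15, 08:00–11:00.
Merge the second list: 02:00–02:15, 02:45–03:45, 05:00–05:30, 07:00–10:30.
04:15–07:15 minus B → 04:15–05:00, 05:30–07:00.
08:00–11:00 minus B → 10:30–11:00.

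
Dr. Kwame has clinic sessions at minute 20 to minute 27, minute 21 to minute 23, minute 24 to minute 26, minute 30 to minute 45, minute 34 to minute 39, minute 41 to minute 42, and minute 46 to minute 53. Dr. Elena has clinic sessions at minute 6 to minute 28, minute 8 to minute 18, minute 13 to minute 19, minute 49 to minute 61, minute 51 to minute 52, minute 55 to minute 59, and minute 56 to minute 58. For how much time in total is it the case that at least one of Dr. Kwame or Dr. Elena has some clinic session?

Merge the first list: minute 20 to minute 27, minute 30 to minute 45, minute 46 to minute 53.
Merge the second list: minute 6 to minute 28, minute 49 to minute 61.
A ∪ B = minute 6 to minute 28, minute 30 to minute 45, minute 46 to minute 61.
Total: 22 minutes + 15 minutes + 15 minutes = 52 minutes.

52 minutes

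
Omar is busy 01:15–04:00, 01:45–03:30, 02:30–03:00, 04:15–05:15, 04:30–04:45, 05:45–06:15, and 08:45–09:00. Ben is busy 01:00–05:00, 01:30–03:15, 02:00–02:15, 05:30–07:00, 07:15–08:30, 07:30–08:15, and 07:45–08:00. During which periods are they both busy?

Merge the first list: 01:15-04:00, 04:15-05:15, 05:45-06:15, 08:45-09:00.
Merge the second list: 01:00-05:00, 05:30-07:00, 07:15-08:30.
01:15-04:00 meets the second set on 01:15-04:00.
04:15-05:15 meets the second set on 04:15-05:00.
05:45-06:15 meets the second set on 05:45-06:15.
08:45-09:00: no overlap with the second set.

01:15-04:00, 04:15-05:00, 05:45-06:15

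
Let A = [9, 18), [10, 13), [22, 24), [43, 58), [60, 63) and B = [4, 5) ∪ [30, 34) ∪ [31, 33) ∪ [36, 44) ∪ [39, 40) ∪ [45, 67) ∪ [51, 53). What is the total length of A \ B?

First set merges to [9, 18), [22, 24), [43, 58), [60, 63).
Second set merges to [4, 5), [30, 34), [36, 44), [45, 67).
A \ B = [9, 18), [22, 24), [44, 45).
Total: 9 + 2 + 1 = 12.

12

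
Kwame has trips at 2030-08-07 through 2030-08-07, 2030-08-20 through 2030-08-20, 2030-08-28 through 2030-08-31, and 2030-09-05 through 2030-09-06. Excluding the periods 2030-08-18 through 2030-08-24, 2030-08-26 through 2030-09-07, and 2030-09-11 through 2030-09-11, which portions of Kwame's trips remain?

2030-08-07 through 2030-08-07

2030-08-07 through 2030-08-07: nothing removed.
2030-08-20 through 2030-08-20: entirely removed.
2030-08-28 through 2030-08-31: entirely removed.
2030-09-05 through 2030-09-06: entirely removed.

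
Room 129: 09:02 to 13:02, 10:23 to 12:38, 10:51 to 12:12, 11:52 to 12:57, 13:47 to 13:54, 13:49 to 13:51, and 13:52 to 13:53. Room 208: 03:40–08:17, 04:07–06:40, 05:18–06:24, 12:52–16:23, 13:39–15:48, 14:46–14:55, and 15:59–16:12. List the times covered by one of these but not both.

03:40–08:17, 09:02–12:52, 13:02–13:47, 13:54–16:23

Merge the first list: 09:02–13:02, 13:47–13:54.
Merge the second list: 03:40–08:17, 12:52–16:23.
A \ B = 09:02–12:52.
B \ A = 03:40–08:17, 13:02–13:47, 13:54–16:23.
Union of the two gives the symmetric difference.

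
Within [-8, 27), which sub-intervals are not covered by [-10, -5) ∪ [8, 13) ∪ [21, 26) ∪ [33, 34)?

[-5, 8) ∪ [13, 21) ∪ [26, 27)

After merging, the occupied span is [-10, -5), [8, 13), [21, 26), [33, 34).
Complement within [-8, 27): [-5, 8), [13, 21), [26, 27).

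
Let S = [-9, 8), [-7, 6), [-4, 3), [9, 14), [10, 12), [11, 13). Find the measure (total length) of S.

Merged: [-9, 8), [9, 14).
Lengths: 17 + 5 = 22.

22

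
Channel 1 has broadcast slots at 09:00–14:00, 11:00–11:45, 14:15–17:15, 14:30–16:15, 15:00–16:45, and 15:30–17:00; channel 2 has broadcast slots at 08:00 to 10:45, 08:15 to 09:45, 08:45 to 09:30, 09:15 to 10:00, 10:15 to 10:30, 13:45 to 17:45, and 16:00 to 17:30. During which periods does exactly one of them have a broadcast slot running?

First set merges to 09:00–14:00, 14:15–17:15.
Second set merges to 08:00–10:45, 13:45–17:45.
Only in the first: 10:45–13:45.
Only in the second: 08:00–09:00, 14:00–14:15, 17:15–17:45.
Together these are the periods covered by exactly one.

08:00–09:00, 10:45–13:45, 14:00–14:15, 17:15–17:45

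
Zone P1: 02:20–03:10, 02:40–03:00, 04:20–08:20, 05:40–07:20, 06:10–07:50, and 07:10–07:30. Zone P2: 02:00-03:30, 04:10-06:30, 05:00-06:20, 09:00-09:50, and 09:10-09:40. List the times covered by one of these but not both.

02:00–02:20, 03:10–03:30, 04:10–04:20, 06:30–08:20, 09:00–09:50

First set merges to 02:20–03:10, 04:20–08:20.
Second set merges to 02:00–03:30, 04:10–06:30, 09:00–09:50.
Only in the first: 06:30–08:20.
Only in the second: 02:00–02:20, 03:10–03:30, 04:10–04:20, 09:00–09:50.
Together these are the periods covered by exactly one.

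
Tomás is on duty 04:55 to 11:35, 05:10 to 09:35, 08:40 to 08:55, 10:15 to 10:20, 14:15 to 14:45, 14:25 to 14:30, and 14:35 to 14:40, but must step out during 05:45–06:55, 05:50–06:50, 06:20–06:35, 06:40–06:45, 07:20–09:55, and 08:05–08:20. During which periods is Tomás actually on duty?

04:55-05:45, 06:55-07:20, 09:55-11:35, 14:15-14:45

First set merges to 04:55-11:35, 14:15-14:45.
Second set merges to 05:45-06:55, 07:20-09:55.
04:55-11:35 minus B → 04:55-05:45, 06:55-07:20, 09:55-11:35.
14:15-14:45: no B overlap → unchanged.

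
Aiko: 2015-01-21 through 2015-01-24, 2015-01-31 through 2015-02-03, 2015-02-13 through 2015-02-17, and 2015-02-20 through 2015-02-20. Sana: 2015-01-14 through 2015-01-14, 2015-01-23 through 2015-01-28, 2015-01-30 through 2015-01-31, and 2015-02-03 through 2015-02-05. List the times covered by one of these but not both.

Only in the first: 2015-01-21 through 2015-01-22, 2015-02-01 through 2015-02-02, 2015-02-13 through 2015-02-17, 2015-02-20 through 2015-02-20.
Only in the second: 2015-01-14 through 2015-01-14, 2015-01-25 through 2015-01-28, 2015-01-30 through 2015-01-30, 2015-02-04 through 2015-02-05.
Together these are the periods covered by exactly one.

2015-01-14 through 2015-01-14, 2015-01-21 through 2015-01-22, 2015-01-25 through 2015-01-28, 2015-01-30 through 2015-01-30, 2015-02-01 through 2015-02-02, 2015-02-04 through 2015-02-05, 2015-02-13 through 2015-02-17, 2015-02-20 through 2015-02-20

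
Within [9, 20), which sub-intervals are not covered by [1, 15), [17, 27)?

[15, 17)

After merging, the occupied span is [1, 15), [17, 27).
Gaps within [9, 20): [15, 17).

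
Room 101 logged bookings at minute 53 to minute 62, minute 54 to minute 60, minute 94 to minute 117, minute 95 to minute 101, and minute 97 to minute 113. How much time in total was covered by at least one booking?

32 minutes

Merged: minute 53 to minute 62, minute 94 to minute 117.
Lengths: 9 minutes + 23 minutes = 32 minutes.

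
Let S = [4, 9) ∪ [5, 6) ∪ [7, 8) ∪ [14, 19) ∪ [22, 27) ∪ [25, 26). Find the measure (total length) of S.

15

Merged: [4, 9), [14, 19), [22, 27).
Lengths: 5 + 5 + 5 = 15.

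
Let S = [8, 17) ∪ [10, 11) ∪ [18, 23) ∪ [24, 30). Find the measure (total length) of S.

Merged: [8, 17), [18, 23), [24, 30).
Lengths: 9 + 5 + 6 = 20.

20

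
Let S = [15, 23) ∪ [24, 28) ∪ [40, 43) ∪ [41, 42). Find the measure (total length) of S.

15

Merged: [15, 23), [24, 28), [40, 43).
Lengths: 8 + 4 + 3 = 15.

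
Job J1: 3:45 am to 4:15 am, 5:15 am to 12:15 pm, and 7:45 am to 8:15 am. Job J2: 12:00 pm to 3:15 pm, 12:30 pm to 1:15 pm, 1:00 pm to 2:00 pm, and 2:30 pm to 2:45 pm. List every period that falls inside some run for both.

First set merges to 3:45 am–4:15 am, 5:15 am–12:15 pm.
Second set merges to 12:00 pm–3:15 pm.
3:45 am–4:15 am meets no B interval.
5:15 am–12:15 pm ∩ B → 12:00 pm–12:15 pm.

12:00 pm–12:15 pm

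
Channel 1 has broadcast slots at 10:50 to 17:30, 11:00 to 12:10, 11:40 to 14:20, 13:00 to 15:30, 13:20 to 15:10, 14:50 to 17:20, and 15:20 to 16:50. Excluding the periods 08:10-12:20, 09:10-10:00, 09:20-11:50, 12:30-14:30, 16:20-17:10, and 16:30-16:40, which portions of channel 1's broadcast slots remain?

12:20–12:30, 14:30–16:20, 17:10–17:30

Merge the first list: 10:50–17:30.
Merge the second list: 08:10–12:20, 12:30–14:30, 16:20–17:10.
10:50–17:30 minus B → 12:20–12:30, 14:30–16:20, 17:10–17:30.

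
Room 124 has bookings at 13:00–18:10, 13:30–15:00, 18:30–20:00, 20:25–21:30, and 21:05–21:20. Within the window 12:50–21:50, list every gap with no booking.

Covered (merged): 13:00-18:10, 18:30-20:00, 20:25-21:30.
Gaps within 12:50-21:50: 12:50-13:00, 18:10-18:30, 20:00-20:25, 21:30-21:50.

12:50-13:00, 18:10-18:30, 20:00-20:25, 21:30-21:50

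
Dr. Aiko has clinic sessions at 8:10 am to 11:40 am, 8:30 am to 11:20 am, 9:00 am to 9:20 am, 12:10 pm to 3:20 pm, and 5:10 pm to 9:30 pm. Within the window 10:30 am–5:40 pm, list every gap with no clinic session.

11:40 am–12:10 pm, 3:20 pm–5:10 pm

Covered (merged): 8:10 am–11:40 am, 12:10 pm–3:20 pm, 5:10 pm–9:30 pm.
Gaps within 10:30 am–5:40 pm: 11:40 am–12:10 pm, 3:20 pm–5:10 pm.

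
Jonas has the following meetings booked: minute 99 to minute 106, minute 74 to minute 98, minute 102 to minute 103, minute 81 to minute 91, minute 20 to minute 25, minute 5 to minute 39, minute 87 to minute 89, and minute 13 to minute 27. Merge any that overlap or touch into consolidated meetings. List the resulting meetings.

minute 5 to minute 39, minute 74 to minute 98, minute 99 to minute 106

Sort by start: minute 5 to minute 39, minute 13 to minute 27, minute 20 to minute 25, minute 74 to minute 98, minute 81 to minute 91, minute 87 to minute 89, minute 99 to minute 106, minute 102 to minute 103.
minute 13 to minute 27 overlaps/touches minute 5 to minute 39 → extend to minute 5 to minute 39.
minute 20 to minute 25 overlaps/touches minute 5 to minute 39 → extend to minute 5 to minute 39.
minute 74 to minute 98 is disjoint → start new block.
minute 81 to minute 91 overlaps/touches minute 74 to minute 98 → extend to minute 74 to minute 98.
minute 87 to minute 89 overlaps/touches minute 74 to minute 98 → extend to minute 74 to minute 98.
minute 99 to minute 106 is disjoint → start new block.
minute 102 to minute 103 overlaps/touches minute 99 to minute 106 → extend to minute 99 to minute 106.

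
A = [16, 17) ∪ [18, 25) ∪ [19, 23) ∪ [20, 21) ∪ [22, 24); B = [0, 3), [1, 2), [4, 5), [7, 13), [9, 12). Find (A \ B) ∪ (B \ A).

First set merges to [16, 17), [18, 25).
Second set merges to [0, 3), [4, 5), [7, 13).
Only in the first: [16, 17), [18, 25).
Only in the second: [0, 3), [4, 5), [7, 13).
Together these are the periods covered by exactly one.

[0, 3) ∪ [4, 5) ∪ [7, 13) ∪ [16, 17) ∪ [18, 25)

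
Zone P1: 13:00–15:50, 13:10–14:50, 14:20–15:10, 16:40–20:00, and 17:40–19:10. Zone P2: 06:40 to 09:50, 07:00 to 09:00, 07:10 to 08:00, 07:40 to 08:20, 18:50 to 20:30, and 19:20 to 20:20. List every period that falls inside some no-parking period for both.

18:50–20:00

First set merges to 13:00–15:50, 16:40–20:00.
Second set merges to 06:40–09:50, 18:50–20:30.
13:00–15:50 falls entirely outside B.
16:40–20:00 overlaps B on 18:50–20:00.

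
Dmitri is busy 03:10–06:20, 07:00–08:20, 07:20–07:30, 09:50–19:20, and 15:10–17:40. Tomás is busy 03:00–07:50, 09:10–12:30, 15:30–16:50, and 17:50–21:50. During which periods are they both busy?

03:10-06:20, 07:00-07:50, 09:50-12:30, 15:30-16:50, 17:50-19:20

First set merges to 03:10-06:20, 07:00-08:20, 09:50-19:20.
03:10-06:20 overlaps B on 03:10-06:20.
07:00-08:20 overlaps B on 07:00-07:50.
09:50-19:20 overlaps B on 09:50-12:30, 15:30-16:50, 17:50-19:20.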